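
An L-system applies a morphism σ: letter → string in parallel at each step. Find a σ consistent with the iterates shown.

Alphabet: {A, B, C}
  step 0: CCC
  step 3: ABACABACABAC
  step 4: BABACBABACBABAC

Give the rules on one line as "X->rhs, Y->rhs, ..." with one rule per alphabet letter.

  step 3 ⇒ step 4: ABACABACABAC ⇒ B·A·B·AC·B·A·B·AC·B·A·B·AC
    A ↦ B
    B ↦ A
    C ↦ AC

A->B, B->A, C->AC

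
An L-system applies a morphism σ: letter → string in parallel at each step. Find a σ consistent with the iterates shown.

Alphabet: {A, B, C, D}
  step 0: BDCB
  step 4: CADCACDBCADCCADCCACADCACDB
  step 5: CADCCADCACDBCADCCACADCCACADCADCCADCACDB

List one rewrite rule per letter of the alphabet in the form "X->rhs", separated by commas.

A->D, B->DB, C->CA, D->C

  step 4 ⇒ step 5: CADCACDBCADCCADCCACADCACDB ⇒ CA·D·C·CA·D·CA·C·DB·CA·D·C·CA·CA·D·C·CA·CA·D·CA·D·C·CA·D·CA·C·DB
    A ↦ D
    B ↦ DB
    C ↦ CA
    D ↦ C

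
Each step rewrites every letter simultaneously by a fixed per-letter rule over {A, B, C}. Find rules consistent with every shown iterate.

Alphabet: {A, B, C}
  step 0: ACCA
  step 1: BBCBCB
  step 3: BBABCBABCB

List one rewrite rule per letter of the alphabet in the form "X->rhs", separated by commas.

  step 0 ⇒ step 1: ACCA ⇒ B·BC·BC·B
    A ↦ B
    C ↦ BC
    B ↦ A  (constrained at step 1)

A->B, B->A, C->BC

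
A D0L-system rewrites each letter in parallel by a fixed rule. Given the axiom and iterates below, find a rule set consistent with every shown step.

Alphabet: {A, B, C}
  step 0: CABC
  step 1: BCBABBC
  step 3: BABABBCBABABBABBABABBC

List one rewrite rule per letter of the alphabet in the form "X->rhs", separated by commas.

A->B, B->AB, C->BC

  step 0 ⇒ step 1: CABC ⇒ BC·B·AB·BC
    A ↦ B
    B ↦ AB
    C ↦ BC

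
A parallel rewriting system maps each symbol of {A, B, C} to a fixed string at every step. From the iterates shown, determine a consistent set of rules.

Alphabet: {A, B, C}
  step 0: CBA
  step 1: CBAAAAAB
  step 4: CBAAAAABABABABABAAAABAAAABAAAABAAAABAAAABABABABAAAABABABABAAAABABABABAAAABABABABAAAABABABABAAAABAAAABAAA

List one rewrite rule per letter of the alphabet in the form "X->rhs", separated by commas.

  step 0 ⇒ step 1: CBA ⇒ CBA·AAA·AB
    A ↦ AB
    B ↦ AAA
    C ↦ CBA

A->AB, B->AAA, C->CBA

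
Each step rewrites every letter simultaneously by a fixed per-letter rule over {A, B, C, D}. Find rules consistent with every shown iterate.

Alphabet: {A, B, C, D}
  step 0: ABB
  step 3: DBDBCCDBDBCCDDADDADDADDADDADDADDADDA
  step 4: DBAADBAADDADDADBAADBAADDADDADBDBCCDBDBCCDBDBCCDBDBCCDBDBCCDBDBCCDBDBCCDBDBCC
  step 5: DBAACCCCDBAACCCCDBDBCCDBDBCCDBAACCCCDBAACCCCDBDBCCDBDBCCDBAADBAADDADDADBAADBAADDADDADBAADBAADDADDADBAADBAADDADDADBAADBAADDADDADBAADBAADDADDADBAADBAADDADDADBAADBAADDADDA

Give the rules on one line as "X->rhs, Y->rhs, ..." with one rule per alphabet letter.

  step 4 ⇒ step 5: DBAADBAADDADDADBAADBAADDADDADBDBCCDBDBCCDBDBCCDBDBCCDBDBCCDBDBCCDBDBCCDBDBCC ⇒ DB·AA·CC·CC·DB·AA·CC·CC·DB·DB·CC·DB·DB·CC·DB·AA·CC·CC·DB·AA·CC·CC·DB·DB·CC·DB·DB·CC·DB·AA·DB·AA·DDA·DDA·DB·AA·DB·AA·DDA·DDA·DB·AA·DB·AA·DDA·DDA·DB·AA·DB·AA·DDA·DDA·DB·AA·DB·AA·DDA·DDA·DB·AA·DB·AA·DDA·DDA·DB·AA·DB·AA·DDA·DDA·DB·AA·DB·AA·DDA·DDA
    A ↦ CC
    B ↦ AA
    C ↦ DDA
    D ↦ DB

A->CC, B->AA, C->DDA, D->DB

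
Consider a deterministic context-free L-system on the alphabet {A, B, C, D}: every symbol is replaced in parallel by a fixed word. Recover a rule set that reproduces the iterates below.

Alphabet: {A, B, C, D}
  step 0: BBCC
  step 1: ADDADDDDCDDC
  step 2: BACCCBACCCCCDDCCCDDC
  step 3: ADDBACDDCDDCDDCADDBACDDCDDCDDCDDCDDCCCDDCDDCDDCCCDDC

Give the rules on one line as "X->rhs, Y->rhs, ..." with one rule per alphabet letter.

  step 2 ⇒ step 3: BACCCBACCCCCDDCCCDDC ⇒ ADD·BAC·DDC·DDC·DDC·ADD·BAC·DDC·DDC·DDC·DDC·DDC·C·C·DDC·DDC·DDC·C·C·DDC
    A ↦ BAC
    B ↦ ADD
    C ↦ DDC
    D ↦ C

A->BAC, B->ADD, C->DDC, D->C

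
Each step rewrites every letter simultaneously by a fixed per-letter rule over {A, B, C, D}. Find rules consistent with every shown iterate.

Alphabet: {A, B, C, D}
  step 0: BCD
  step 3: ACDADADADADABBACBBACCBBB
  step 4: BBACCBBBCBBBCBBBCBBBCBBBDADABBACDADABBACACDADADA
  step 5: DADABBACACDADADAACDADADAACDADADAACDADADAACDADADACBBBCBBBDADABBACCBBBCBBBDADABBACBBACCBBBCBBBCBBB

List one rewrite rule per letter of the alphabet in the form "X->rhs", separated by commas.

A->BB, B->DA, C->AC, D->CB

  step 4 ⇒ step 5: BBACCBBBCBBBCBBBCBBBCBBBDADABBACDADABBACACDADADA ⇒ DA·DA·BB·AC·AC·DA·DA·DA·AC·DA·DA·DA·AC·DA·DA·DA·AC·DA·DA·DA·AC·DA·DA·DA·CB·BB·CB·BB·DA·DA·BB·AC·CB·BB·CB·BB·DA·DA·BB·AC·BB·AC·CB·BB·CB·BB·CB·BB
    A ↦ BB
    B ↦ DA
    C ↦ AC
    D ↦ CB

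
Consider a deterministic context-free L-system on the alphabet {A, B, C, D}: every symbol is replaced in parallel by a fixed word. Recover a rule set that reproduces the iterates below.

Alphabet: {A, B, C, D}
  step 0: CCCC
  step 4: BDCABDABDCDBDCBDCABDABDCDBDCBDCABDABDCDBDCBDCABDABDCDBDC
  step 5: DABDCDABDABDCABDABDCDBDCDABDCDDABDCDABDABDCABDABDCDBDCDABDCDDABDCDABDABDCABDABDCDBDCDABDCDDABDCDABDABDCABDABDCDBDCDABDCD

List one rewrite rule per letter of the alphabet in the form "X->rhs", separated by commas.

  step 4 ⇒ step 5: BDCABDABDCDBDCBDCABDABDCDBDCBDCABDABDCDBDCBDCABDABDCDBDC ⇒ DA·BDC·D·AB·DA·BDC·AB·DA·BDC·D·BDC·DA·BDC·D·DA·BDC·D·AB·DA·BDC·AB·DA·BDC·D·BDC·DA·BDC·D·DA·BDC·D·AB·DA·BDC·AB·DA·BDC·D·BDC·DA·BDC·D·DA·BDC·D·AB·DA·BDC·AB·DA·BDC·D·BDC·DA·BDC·D
    A ↦ AB
    B ↦ DA
    C ↦ D
    D ↦ BDC

A->AB, B->DA, C->D, D->BDC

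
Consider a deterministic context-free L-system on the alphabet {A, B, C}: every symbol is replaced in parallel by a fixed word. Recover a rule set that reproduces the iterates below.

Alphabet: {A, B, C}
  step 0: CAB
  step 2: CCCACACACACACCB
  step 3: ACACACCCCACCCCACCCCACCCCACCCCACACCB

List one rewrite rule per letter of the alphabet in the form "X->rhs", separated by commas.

  step 2 ⇒ step 3: CCCACACACACACCB ⇒ AC·AC·AC·CCC·AC·CCC·AC·CCC·AC·CCC·AC·CCC·AC·AC·CB
    A ↦ CCC
    B ↦ CB
    C ↦ AC

A->CCC, B->CB, C->AC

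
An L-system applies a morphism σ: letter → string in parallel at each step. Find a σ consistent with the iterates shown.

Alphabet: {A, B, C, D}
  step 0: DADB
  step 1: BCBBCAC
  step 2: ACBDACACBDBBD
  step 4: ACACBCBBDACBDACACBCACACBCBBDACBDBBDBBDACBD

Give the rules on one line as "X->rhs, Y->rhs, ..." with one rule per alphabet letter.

A->B, B->AC, C->BD, D->BC

  step 1 ⇒ step 2: BCBBCAC ⇒ AC·BD·AC·AC·BD·B·BD
    A ↦ B
    B ↦ AC
    C ↦ BD
  step 0 ⇒ step 1: DADB ⇒ BC·B·BC·AC
    D ↦ BC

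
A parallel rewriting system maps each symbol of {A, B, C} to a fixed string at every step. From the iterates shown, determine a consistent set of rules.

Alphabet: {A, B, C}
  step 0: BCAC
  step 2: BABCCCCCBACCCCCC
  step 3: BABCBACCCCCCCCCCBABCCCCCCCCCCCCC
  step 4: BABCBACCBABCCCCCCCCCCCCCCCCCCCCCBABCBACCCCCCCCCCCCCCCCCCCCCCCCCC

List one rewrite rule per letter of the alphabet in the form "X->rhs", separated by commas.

  step 3 ⇒ step 4: BABCBACCCCCCCCCCBABCCCCCCCCCCCCC ⇒ BA·BC·BA·CC·BA·BC·CC·CC·CC·CC·CC·CC·CC·CC·CC·CC·BA·BC·BA·CC·CC·CC·CC·CC·CC·CC·CC·CC·CC·CC·CC·CC
    A ↦ BC
    B ↦ BA
    C ↦ CC

A->BC, B->BA, C->CC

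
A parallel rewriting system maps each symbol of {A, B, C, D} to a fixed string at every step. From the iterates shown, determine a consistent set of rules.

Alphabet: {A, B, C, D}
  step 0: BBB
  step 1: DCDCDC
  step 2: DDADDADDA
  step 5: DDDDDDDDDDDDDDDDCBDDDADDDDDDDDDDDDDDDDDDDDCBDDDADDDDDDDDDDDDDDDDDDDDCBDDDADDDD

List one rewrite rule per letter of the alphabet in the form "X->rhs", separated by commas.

A->CBD, B->DC, C->A, D->DD

  step 1 ⇒ step 2: DCDCDC ⇒ DD·A·DD·A·DD·A
    C ↦ A
    D ↦ DD
    A ↦ CBD  (constrained at step 2)
  step 0 ⇒ step 1: BBB ⇒ DC·DC·DC
    B ↦ DC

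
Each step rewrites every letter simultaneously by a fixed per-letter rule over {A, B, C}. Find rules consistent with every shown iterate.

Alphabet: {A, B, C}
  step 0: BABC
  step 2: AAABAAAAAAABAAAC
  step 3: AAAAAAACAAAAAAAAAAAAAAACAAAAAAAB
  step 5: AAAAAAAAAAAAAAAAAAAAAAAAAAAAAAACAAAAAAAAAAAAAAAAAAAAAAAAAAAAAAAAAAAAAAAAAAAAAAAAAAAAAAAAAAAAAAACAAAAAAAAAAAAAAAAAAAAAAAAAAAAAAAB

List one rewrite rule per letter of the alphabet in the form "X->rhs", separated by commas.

  step 2 ⇒ step 3: AAABAAAAAAABAAAC ⇒ AA·AA·AA·AC·AA·AA·AA·AA·AA·AA·AA·AC·AA·AA·AA·AB
    A ↦ AA
    B ↦ AC
    C ↦ AB

A->AA, B->AC, C->AB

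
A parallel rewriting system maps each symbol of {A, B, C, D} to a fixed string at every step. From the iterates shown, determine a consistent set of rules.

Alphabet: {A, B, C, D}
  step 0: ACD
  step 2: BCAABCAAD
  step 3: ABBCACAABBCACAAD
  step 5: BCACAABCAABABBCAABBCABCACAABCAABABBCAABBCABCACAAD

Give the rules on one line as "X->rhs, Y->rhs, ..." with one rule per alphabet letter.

  step 2 ⇒ step 3: BCAABCAAD ⇒ AB·B·CA·CA·AB·B·CA·CA·AD
    A ↦ CA
    B ↦ AB
    C ↦ B
    D ↦ AD

A->CA, B->AB, C->B, D->AD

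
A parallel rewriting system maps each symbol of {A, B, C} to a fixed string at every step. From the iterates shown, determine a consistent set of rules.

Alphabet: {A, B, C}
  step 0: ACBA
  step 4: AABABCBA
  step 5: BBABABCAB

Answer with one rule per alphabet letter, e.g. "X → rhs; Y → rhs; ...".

A->B, B->A, C->BC

  step 4 ⇒ step 5: AABABCBA ⇒ B·B·A·B·A·BC·A·B
    A ↦ B
    B ↦ A
    C ↦ BC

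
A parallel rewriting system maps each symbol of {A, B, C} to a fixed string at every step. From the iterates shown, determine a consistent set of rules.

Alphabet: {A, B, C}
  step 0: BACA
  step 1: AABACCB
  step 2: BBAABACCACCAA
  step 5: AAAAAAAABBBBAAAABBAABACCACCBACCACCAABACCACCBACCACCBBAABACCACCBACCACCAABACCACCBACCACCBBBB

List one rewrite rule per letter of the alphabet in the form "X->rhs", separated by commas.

  step 1 ⇒ step 2: AABACCB ⇒ B·B·AA·B·ACC·ACC·AA
    A ↦ B
    B ↦ AA
    C ↦ ACC

A->B, B->AA, C->ACC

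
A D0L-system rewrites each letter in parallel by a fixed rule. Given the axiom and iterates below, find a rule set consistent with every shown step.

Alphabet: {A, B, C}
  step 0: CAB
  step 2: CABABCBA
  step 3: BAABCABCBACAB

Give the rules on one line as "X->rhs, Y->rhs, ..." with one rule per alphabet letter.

  step 2 ⇒ step 3: CABABCBA ⇒ BA·AB·C·AB·C·BA·C·AB
    A ↦ AB
    B ↦ C
    C ↦ BA

A->AB, B->C, C->BA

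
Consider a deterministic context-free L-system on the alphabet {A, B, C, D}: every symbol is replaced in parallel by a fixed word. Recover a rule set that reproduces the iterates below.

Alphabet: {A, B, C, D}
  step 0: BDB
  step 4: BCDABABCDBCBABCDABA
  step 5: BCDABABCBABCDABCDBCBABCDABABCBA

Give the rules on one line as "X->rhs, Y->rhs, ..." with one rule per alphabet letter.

  step 4 ⇒ step 5: BCDABABCDBCBABCDABA ⇒ BC·D·A·BA·BC·BA·BC·D·A·BC·D·BC·BA·BC·D·A·BA·BC·BA
    A ↦ BA
    B ↦ BC
    C ↦ D
    D ↦ A

A->BA, B->BC, C->D, D->A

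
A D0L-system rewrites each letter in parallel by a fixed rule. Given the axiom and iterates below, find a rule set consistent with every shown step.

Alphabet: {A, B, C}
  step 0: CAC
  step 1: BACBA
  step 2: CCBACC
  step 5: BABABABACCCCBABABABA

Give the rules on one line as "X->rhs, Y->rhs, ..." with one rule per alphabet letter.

A->C, B->C, C->BA

  step 1 ⇒ step 2: BACBA ⇒ C·C·BA·C·C
    A ↦ C
    B ↦ C
    C ↦ BA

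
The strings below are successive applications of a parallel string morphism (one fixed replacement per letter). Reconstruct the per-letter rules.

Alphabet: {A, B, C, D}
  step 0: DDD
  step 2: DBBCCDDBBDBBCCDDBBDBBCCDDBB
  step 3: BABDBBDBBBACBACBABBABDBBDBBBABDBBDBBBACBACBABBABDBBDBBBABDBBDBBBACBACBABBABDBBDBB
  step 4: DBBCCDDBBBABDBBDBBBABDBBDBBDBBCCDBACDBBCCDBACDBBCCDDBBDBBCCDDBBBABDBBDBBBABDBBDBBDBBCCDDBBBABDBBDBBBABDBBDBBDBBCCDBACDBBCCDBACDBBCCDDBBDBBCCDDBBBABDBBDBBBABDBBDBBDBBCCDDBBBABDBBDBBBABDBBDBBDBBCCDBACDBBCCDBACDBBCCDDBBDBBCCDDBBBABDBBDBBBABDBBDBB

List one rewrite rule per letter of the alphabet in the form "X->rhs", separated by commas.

  step 3 ⇒ step 4: BABDBBDBBBACBACBABBABDBBDBBBABDBBDBBBACBACBABBABDBBDBBBABDBBDBBBACBACBABBABDBBDBB ⇒ DBB·CCD·DBB·BAB·DBB·DBB·BAB·DBB·DBB·DBB·CCD·BAC·DBB·CCD·BAC·DBB·CCD·DBB·DBB·CCD·DBB·BAB·DBB·DBB·BAB·DBB·DBB·DBB·CCD·DBB·BAB·DBB·DBB·BAB·DBB·DBB·DBB·CCD·BAC·DBB·CCD·BAC·DBB·CCD·DBB·DBB·CCD·DBB·BAB·DBB·DBB·BAB·DBB·DBB·DBB·CCD·DBB·BAB·DBB·DBB·BAB·DBB·DBB·DBB·CCD·BAC·DBB·CCD·BAC·DBB·CCD·DBB·DBB·CCD·DBB·BAB·DBB·DBB·BAB·DBB·DBB
    A ↦ CCD
    B ↦ DBB
    C ↦ BAC
    D ↦ BAB

A->CCD, B->DBB, C->BAC, D->BAB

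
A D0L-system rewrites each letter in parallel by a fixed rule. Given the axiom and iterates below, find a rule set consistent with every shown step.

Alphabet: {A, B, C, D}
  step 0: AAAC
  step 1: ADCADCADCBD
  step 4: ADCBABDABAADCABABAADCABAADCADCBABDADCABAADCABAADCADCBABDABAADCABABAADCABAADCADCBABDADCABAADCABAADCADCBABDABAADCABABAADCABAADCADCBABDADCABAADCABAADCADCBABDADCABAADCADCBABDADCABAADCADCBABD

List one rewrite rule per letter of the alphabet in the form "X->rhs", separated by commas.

  step 0 ⇒ step 1: AAAC ⇒ ADC·ADC·ADC·BD
    A ↦ ADC
    C ↦ BD
    B ↦ ABA  (constrained at step 1)
    D ↦ BA  (constrained at step 1)

A->ADC, B->ABA, C->BD, D->BA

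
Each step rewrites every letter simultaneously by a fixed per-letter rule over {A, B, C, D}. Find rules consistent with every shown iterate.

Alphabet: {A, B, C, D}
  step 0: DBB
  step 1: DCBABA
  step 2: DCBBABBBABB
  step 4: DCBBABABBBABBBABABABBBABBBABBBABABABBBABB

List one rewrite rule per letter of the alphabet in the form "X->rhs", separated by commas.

  step 1 ⇒ step 2: DCBABA ⇒ DC·B·BA·BB·BA·BB
    A ↦ BB
    B ↦ BA
    C ↦ B
    D ↦ DC

A->BB, B->BA, C->B, D->DC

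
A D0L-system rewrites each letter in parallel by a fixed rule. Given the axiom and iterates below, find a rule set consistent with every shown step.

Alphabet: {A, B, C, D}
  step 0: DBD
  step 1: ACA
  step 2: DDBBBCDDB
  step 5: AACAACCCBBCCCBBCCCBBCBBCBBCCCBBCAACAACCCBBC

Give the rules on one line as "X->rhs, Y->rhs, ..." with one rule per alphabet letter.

  step 1 ⇒ step 2: ACA ⇒ DDB·BBC·DDB
    A ↦ DDB
    C ↦ BBC
  step 0 ⇒ step 1: DBD ⇒ A·C·A
    B ↦ C
  step 0 ⇒ step 1: DBD ⇒ A·C·A
    D ↦ A

A->DDB, B->C, C->BBC, D->A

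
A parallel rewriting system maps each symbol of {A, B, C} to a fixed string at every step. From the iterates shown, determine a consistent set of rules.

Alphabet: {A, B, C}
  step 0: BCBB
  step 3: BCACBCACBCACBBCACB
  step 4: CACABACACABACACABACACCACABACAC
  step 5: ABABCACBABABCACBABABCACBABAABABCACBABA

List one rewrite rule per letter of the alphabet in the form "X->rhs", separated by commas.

  step 4 ⇒ step 5: CACABACACABACACABACACCACABACAC ⇒ A·B·A·B·CAC·B·A·B·A·B·CAC·B·A·B·A·B·CAC·B·A·B·A·A·B·A·B·CAC·B·A·B·A
    A ↦ B
    B ↦ CAC
    C ↦ A

A->B, B->CAC, C->A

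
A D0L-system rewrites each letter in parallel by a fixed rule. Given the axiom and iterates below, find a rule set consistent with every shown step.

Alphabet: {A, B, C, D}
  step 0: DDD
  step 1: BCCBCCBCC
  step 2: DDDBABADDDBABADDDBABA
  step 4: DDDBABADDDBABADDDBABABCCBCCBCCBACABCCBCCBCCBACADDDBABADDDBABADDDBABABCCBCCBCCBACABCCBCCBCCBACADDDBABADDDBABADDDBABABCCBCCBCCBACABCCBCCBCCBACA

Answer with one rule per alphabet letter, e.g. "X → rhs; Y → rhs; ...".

A->CA, B->DDD, C->BA, D->BCC

  step 1 ⇒ step 2: BCCBCCBCC ⇒ DDD·BA·BA·DDD·BA·BA·DDD·BA·BA
    B ↦ DDD
    C ↦ BA
    A ↦ CA  (constrained at step 2)
  step 0 ⇒ step 1: DDD ⇒ BCC·BCC·BCC
    D ↦ BCC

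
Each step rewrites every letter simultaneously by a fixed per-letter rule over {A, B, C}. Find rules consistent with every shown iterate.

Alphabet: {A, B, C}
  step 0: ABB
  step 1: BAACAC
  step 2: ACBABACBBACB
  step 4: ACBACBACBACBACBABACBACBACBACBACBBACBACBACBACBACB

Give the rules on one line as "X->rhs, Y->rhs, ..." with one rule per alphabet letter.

  step 1 ⇒ step 2: BAACAC ⇒ AC·BA·BA·CB·BA·CB
    A ↦ BA
    B ↦ AC
    C ↦ CB

A->BA, B->AC, C->CB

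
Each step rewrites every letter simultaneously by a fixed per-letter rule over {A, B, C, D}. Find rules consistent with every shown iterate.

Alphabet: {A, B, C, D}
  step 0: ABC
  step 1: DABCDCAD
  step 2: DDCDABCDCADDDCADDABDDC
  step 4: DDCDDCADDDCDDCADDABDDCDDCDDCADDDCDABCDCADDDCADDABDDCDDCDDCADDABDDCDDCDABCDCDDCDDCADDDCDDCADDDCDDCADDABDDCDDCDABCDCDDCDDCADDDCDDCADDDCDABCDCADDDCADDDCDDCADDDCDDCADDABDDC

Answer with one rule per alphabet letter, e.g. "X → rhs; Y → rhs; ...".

A->DAB, B->CDC, C->AD, D->DDC

  step 1 ⇒ step 2: DABCDCAD ⇒ DDC·DAB·CDC·AD·DDC·AD·DAB·DDC
    A ↦ DAB
    B ↦ CDC
    C ↦ AD
    D ↦ DDC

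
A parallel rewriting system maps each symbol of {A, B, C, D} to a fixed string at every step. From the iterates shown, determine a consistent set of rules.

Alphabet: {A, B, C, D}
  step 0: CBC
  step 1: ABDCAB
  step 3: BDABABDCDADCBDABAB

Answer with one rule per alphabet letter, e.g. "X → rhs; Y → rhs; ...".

A->DA, B->DC, C->AB, D->B

  step 0 ⇒ step 1: CBC ⇒ AB·DC·AB
    B ↦ DC
    C ↦ AB
    A ↦ DA  (constrained at step 1)
    D ↦ B  (constrained at step 1)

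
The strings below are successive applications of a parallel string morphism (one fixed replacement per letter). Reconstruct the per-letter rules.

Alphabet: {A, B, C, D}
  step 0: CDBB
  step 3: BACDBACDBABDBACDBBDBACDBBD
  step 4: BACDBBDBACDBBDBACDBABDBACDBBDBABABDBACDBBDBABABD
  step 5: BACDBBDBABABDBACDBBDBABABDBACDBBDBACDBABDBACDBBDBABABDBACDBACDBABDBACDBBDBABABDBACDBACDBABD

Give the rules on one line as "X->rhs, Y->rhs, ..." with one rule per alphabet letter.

A->CD, B->BA, C->B, D->BD

  step 4 ⇒ step 5: BACDBBDBACDBBDBACDBABDBACDBBDBABABDBACDBBDBABABD ⇒ BA·CD·B·BD·BA·BA·BD·BA·CD·B·BD·BA·BA·BD·BA·CD·B·BD·BA·CD·BA·BD·BA·CD·B·BD·BA·BA·BD·BA·CD·BA·CD·BA·BD·BA·CD·B·BD·BA·BA·BD·BA·CD·BA·CD·BA·BD
    A ↦ CD
    B ↦ BA
    C ↦ B
    D ↦ BD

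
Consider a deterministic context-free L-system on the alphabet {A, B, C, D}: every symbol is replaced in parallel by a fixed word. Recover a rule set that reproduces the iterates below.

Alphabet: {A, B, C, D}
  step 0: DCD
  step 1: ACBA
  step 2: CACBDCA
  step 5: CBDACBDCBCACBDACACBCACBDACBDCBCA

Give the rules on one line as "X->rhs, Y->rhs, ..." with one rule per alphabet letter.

  step 1 ⇒ step 2: ACBA ⇒ CA·CB·D·CA
    A ↦ CA
    B ↦ D
    C ↦ CB
  step 0 ⇒ step 1: DCD ⇒ A·CB·A
    D ↦ A

A->CA, B->D, C->CB, D->A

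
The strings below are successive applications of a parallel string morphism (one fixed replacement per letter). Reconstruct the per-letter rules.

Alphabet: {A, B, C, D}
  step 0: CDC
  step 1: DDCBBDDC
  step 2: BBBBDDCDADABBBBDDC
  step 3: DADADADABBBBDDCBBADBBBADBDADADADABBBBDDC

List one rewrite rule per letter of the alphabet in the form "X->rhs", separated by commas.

  step 2 ⇒ step 3: BBBBDDCDADABBBBDDC ⇒ DA·DA·DA·DA·BB·BB·DDC·BB·ADB·BB·ADB·DA·DA·DA·DA·BB·BB·DDC
    A ↦ ADB
    B ↦ DA
    C ↦ DDC
    D ↦ BB

A->ADB, B->DA, C->DDC, D->BB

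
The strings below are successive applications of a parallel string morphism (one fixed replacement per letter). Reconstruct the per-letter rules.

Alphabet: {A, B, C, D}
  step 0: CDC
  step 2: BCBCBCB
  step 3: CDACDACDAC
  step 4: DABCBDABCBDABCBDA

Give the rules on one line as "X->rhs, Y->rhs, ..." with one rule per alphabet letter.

A->CB, B->C, C->DA, D->B

  step 3 ⇒ step 4: CDACDACDAC ⇒ DA·B·CB·DA·B·CB·DA·B·CB·DA
    A ↦ CB
    C ↦ DA
    D ↦ B
  step 2 ⇒ step 3: BCBCBCB ⇒ C·DA·C·DA·C·DA·C
    B ↦ C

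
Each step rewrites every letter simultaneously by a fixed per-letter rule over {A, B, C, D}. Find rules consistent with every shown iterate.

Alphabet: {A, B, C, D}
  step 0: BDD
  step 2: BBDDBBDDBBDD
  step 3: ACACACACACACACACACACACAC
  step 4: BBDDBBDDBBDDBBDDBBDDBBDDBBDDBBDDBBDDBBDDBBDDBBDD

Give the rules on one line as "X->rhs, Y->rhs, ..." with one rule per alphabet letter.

  step 3 ⇒ step 4: ACACACACACACACACACACACAC ⇒ BB·DD·BB·DD·BB·DD·BB·DD·BB·DD·BB·DD·BB·DD·BB·DD·BB·DD·BB·DD·BB·DD·BB·DD
    A ↦ BB
    C ↦ DD
  step 2 ⇒ step 3: BBDDBBDDBBDD ⇒ AC·AC·AC·AC·AC·AC·AC·AC·AC·AC·AC·AC
    B ↦ AC
  step 2 ⇒ step 3: BBDDBBDDBBDD ⇒ AC·AC·AC·AC·AC·AC·AC·AC·AC·AC·AC·AC
    D ↦ AC

A->BB, B->AC, C->DD, D->AC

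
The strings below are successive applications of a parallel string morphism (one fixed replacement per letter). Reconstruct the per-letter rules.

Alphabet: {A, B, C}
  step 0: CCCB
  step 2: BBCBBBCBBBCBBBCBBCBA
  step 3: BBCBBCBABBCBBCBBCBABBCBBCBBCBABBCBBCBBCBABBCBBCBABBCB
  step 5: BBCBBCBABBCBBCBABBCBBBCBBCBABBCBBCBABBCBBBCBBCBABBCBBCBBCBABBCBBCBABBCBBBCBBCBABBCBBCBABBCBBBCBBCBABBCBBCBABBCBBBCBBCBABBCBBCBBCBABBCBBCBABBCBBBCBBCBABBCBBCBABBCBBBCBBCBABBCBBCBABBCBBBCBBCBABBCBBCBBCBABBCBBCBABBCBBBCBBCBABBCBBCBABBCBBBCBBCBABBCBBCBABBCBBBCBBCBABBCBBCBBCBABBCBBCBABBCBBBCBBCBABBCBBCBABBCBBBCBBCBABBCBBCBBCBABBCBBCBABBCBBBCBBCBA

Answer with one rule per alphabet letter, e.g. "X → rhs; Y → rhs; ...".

A->B, B->BBC, C->BA

  step 2 ⇒ step 3: BBCBBBCBBBCBBBCBBCBA ⇒ BBC·BBC·BA·BBC·BBC·BBC·BA·BBC·BBC·BBC·BA·BBC·BBC·BBC·BA·BBC·BBC·BA·BBC·B
    A ↦ B
    B ↦ BBC
    C ↦ BA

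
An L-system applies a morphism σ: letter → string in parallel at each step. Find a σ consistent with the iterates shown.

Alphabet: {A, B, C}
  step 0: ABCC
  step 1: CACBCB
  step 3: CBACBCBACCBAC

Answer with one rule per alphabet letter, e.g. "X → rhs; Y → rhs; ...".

A->C, B->A, C->CB

  step 0 ⇒ step 1: ABCC ⇒ C·A·CB·CB
    A ↦ C
    B ↦ A
    C ↦ CB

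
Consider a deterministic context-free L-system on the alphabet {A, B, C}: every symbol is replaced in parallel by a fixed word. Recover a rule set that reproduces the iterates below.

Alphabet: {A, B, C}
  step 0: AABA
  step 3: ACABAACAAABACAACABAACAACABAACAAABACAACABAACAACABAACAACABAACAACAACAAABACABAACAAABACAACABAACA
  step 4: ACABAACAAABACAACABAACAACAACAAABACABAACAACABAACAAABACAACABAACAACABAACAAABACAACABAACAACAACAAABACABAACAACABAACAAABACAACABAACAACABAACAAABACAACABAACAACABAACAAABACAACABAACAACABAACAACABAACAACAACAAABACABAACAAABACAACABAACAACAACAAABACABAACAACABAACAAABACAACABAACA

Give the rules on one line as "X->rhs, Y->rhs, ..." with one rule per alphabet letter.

  step 3 ⇒ step 4: ACABAACAAABACAACABAACAACABAACAAABACAACABAACAACABAACAACABAACAACAACAAABACABAACAAABACAACABAACA ⇒ ACA·BA·ACA·AAB·ACA·ACA·BA·ACA·ACA·ACA·AAB·ACA·BA·ACA·ACA·BA·ACA·AAB·ACA·ACA·BA·ACA·ACA·BA·ACA·AAB·ACA·ACA·BA·ACA·ACA·ACA·AAB·ACA·BA·ACA·ACA·BA·ACA·AAB·ACA·ACA·BA·ACA·ACA·BA·ACA·AAB·ACA·ACA·BA·ACA·ACA·BA·ACA·AAB·ACA·ACA·BA·ACA·ACA·BA·ACA·ACA·BA·ACA·ACA·ACA·AAB·ACA·BA·ACA·AAB·ACA·ACA·BA·ACA·ACA·ACA·AAB·ACA·BA·ACA·ACA·BA·ACA·AAB·ACA·ACA·BA·ACA
    A ↦ ACA
    B ↦ AAB
    C ↦ BA

A->ACA, B->AAB, C->BA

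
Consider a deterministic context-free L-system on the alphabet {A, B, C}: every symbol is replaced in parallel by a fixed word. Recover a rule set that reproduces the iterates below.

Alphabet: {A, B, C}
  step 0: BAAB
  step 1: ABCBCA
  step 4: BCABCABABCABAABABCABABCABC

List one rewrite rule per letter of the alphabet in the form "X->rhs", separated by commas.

A->BC, B->A, C->BA

  step 0 ⇒ step 1: BAAB ⇒ A·BC·BC·A
    A ↦ BC
    B ↦ A
    C ↦ BA  (constrained at step 1)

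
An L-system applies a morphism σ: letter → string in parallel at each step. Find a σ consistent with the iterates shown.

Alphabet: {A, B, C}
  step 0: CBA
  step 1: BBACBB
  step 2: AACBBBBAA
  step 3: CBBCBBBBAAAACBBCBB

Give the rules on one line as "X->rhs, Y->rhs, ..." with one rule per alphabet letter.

  step 2 ⇒ step 3: AACBBBBAA ⇒ CBB·CBB·BB·A·A·A·A·CBB·CBB
    A ↦ CBB
    B ↦ A
    C ↦ BB

A->CBB, B->A, C->BB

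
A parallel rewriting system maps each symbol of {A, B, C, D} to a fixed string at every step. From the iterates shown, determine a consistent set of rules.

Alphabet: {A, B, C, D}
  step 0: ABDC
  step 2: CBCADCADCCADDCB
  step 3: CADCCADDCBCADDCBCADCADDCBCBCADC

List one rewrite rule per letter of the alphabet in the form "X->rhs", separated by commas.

  step 2 ⇒ step 3: CBCADCADCCADDCB ⇒ CAD·C·CAD·D·CB·CAD·D·CB·CAD·CAD·D·CB·CB·CAD·C
    A ↦ D
    B ↦ C
    C ↦ CAD
    D ↦ CB

A->D, B->C, C->CAD, D->CB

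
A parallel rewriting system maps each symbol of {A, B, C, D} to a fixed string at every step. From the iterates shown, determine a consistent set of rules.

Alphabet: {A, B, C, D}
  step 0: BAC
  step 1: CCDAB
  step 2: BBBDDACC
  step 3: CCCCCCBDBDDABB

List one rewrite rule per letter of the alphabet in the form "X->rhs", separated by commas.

A->DA, B->CC, C->B, D->BD

  step 2 ⇒ step 3: BBBDDACC ⇒ CC·CC·CC·BD·BD·DA·B·B
    A ↦ DA
    B ↦ CC
    C ↦ B
    D ↦ BD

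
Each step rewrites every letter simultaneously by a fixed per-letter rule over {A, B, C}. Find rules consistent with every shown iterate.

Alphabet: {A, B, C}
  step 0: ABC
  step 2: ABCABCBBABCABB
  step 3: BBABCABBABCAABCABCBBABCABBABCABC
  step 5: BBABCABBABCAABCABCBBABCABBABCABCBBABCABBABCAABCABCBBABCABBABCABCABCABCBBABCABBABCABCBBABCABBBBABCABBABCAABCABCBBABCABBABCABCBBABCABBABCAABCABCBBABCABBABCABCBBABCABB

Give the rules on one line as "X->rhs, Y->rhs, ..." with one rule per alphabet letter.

A->BB, B->ABC, C->A

  step 2 ⇒ step 3: ABCABCBBABCABB ⇒ BB·ABC·A·BB·ABC·A·ABC·ABC·BB·ABC·A·BB·ABC·ABC
    A ↦ BB
    B ↦ ABC
    C ↦ A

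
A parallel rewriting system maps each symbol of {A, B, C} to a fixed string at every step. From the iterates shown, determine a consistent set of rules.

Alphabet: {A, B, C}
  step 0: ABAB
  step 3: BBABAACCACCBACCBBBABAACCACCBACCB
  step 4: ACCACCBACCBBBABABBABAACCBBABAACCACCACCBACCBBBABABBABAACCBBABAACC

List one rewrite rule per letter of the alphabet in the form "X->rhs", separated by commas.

  step 3 ⇒ step 4: BBABAACCACCBACCBBBABAACCACCBACCB ⇒ ACC·ACC·B·ACC·B·B·BA·BA·B·BA·BA·ACC·B·BA·BA·ACC·ACC·ACC·B·ACC·B·B·BA·BA·B·BA·BA·ACC·B·BA·BA·ACC
    A ↦ B
    B ↦ ACC
    C ↦ BA

A->B, B->ACC, C->BA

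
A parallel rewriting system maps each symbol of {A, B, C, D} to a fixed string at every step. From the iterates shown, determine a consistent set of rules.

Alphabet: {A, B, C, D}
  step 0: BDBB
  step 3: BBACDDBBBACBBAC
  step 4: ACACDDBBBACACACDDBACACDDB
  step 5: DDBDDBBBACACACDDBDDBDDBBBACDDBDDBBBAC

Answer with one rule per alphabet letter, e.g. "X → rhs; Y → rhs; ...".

A->D, B->AC, C->DB, D->B

  step 4 ⇒ step 5: ACACDDBBBACACACDDBACACDDB ⇒ D·DB·D·DB·B·B·AC·AC·AC·D·DB·D·DB·D·DB·B·B·AC·D·DB·D·DB·B·B·AC
    A ↦ D
    B ↦ AC
    C ↦ DB
    D ↦ B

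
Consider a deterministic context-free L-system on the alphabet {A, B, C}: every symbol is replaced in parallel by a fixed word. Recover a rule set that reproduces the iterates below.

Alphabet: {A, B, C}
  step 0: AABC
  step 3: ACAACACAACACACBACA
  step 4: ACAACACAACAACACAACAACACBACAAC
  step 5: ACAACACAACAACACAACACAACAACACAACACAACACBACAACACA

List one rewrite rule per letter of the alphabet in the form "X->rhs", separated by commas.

A->AC, B->CB, C->A

  step 4 ⇒ step 5: ACAACACAACAACACAACAACACBACAAC ⇒ AC·A·AC·AC·A·AC·A·AC·AC·A·AC·AC·A·AC·A·AC·AC·A·AC·AC·A·AC·A·CB·AC·A·AC·AC·A
    A ↦ AC
    B ↦ CB
    C ↦ A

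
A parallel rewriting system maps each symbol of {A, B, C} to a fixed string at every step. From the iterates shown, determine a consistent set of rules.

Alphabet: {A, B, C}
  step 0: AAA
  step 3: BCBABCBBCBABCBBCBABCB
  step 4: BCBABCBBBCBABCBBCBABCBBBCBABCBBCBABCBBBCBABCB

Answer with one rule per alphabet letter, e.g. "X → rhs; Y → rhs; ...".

  step 3 ⇒ step 4: BCBABCBBCBABCBBCBABCB ⇒ BCB·A·BCB·B·BCB·A·BCB·BCB·A·BCB·B·BCB·A·BCB·BCB·A·BCB·B·BCB·A·BCB
    A ↦ B
    B ↦ BCB
    C ↦ A

A->B, B->BCB, C->A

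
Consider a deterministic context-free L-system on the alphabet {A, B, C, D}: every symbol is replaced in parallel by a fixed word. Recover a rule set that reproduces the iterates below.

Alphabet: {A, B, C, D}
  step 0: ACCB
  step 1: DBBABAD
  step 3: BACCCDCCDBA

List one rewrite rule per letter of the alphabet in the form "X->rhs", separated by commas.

A->DB, B->D, C->BA, D->C

  step 0 ⇒ step 1: ACCB ⇒ DB·BA·BA·D
    A ↦ DB
    B ↦ D
    C ↦ BA
    D ↦ C  (constrained at step 1)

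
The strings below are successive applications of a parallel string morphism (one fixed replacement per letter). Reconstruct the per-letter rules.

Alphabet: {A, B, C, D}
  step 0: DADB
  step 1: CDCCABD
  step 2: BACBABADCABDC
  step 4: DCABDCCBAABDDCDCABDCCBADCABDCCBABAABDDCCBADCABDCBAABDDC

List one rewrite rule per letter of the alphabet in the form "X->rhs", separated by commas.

  step 1 ⇒ step 2: CDCCABD ⇒ BA·C·BA·BA·DC·ABD·C
    A ↦ DC
    B ↦ ABD
    C ↦ BA
    D ↦ C

A->DC, B->ABD, C->BA, D->C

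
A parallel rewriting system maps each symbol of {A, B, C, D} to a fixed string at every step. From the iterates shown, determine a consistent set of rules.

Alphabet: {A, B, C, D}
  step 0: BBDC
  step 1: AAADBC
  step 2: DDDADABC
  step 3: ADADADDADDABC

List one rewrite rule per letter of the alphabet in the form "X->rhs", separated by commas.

  step 2 ⇒ step 3: DDDADABC ⇒ AD·AD·AD·D·AD·D·A·BC
    A ↦ D
    B ↦ A
    C ↦ BC
    D ↦ AD

A->D, B->A, C->BC, D->AD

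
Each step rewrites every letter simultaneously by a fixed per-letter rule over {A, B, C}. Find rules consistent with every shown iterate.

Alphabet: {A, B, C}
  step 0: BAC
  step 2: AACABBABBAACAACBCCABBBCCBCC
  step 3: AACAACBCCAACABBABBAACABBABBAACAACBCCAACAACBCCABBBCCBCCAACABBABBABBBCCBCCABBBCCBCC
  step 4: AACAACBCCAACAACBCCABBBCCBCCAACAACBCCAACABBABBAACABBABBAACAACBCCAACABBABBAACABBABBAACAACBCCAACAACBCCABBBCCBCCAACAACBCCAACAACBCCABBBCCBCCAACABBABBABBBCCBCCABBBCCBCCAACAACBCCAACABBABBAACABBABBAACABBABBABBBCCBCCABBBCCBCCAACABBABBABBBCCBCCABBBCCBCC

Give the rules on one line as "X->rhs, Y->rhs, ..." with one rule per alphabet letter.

  step 3 ⇒ step 4: AACAACBCCAACABBABBAACABBABBAACAACBCCAACAACBCCABBBCCBCCAACABBABBABBBCCBCCABBBCCBCC ⇒ AAC·AAC·BCC·AAC·AAC·BCC·ABB·BCC·BCC·AAC·AAC·BCC·AAC·ABB·ABB·AAC·ABB·ABB·AAC·AAC·BCC·AAC·ABB·ABB·AAC·ABB·ABB·AAC·AAC·BCC·AAC·AAC·BCC·ABB·BCC·BCC·AAC·AAC·BCC·AAC·AAC·BCC·ABB·BCC·BCC·AAC·ABB·ABB·ABB·BCC·BCC·ABB·BCC·BCC·AAC·AAC·BCC·AAC·ABB·ABB·AAC·ABB·ABB·AAC·ABB·ABB·ABB·BCC·BCC·ABB·BCC·BCC·AAC·ABB·ABB·ABB·BCC·BCC·ABB·BCC·BCC
    A ↦ AAC
    B ↦ ABB
    C ↦ BCC

A->AAC, B->ABB, C->BCC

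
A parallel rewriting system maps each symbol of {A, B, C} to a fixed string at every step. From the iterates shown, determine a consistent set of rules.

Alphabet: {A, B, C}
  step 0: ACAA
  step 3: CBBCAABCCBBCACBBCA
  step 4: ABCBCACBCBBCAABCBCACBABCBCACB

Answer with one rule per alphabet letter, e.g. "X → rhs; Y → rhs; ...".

A->CB, B->BC, C->A

  step 3 ⇒ step 4: CBBCAABCCBBCACBBCA ⇒ A·BC·BC·A·CB·CB·BC·A·A·BC·BC·A·CB·A·BC·BC·A·CB
    A ↦ CB
    B ↦ BC
    C ↦ A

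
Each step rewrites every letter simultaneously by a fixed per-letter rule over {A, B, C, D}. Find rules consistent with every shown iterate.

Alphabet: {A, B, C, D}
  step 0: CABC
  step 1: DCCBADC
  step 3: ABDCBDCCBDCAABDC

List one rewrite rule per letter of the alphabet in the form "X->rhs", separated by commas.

A->CB, B->A, C->DC, D->B

  step 0 ⇒ step 1: CABC ⇒ DC·CB·A·DC
    A ↦ CB
    B ↦ A
    C ↦ DC
    D ↦ B  (constrained at step 1)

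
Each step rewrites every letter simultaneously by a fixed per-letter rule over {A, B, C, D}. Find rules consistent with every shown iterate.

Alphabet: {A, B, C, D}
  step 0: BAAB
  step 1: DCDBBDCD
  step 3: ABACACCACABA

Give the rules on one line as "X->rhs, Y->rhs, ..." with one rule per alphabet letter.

  step 0 ⇒ step 1: BAAB ⇒ DCD·B·B·DCD
    A ↦ B
    B ↦ DCD
    C ↦ A  (constrained at step 1)
    D ↦ C  (constrained at step 1)

A->B, B->DCD, C->A, D->C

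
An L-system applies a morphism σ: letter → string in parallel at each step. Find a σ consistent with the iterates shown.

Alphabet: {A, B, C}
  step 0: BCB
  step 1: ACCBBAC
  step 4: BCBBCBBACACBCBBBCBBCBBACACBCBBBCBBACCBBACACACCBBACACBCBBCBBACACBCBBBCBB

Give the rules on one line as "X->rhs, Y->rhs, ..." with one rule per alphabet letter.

A->B, B->AC, C->CBB

  step 0 ⇒ step 1: BCB ⇒ AC·CBB·AC
    B ↦ AC
    C ↦ CBB
    A ↦ B  (constrained at step 1)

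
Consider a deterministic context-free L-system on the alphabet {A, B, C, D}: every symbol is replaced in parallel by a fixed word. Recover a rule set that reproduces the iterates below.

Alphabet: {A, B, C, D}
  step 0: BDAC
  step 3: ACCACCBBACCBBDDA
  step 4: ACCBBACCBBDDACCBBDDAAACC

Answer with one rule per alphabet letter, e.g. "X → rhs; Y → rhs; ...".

  step 3 ⇒ step 4: ACCACCBBACCBBDDA ⇒ ACC·B·B·ACC·B·B·D·D·ACC·B·B·D·D·A·A·ACC
    A ↦ ACC
    B ↦ D
    C ↦ B
    D ↦ A

A->ACC, B->D, C->B, D->A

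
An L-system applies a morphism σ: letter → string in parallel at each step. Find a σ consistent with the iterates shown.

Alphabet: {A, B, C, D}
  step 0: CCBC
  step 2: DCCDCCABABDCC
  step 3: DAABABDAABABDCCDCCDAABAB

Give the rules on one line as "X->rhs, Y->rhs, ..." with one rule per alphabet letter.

A->D, B->CC, C->AB, D->DA

  step 2 ⇒ step 3: DCCDCCABABDCC ⇒ DA·AB·AB·DA·AB·AB·D·CC·D·CC·DA·AB·AB
    A ↦ D
    B ↦ CC
    C ↦ AB
    D ↦ DA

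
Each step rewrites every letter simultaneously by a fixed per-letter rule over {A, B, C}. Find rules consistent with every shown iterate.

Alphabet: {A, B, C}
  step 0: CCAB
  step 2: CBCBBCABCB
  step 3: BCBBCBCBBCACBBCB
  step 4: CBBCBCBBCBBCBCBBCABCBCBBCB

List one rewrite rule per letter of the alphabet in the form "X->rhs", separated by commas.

  step 3 ⇒ step 4: BCBBCBCBBCACBBCB ⇒ CB·B·CB·CB·B·CB·B·CB·CB·B·CA·B·CB·CB·B·CB
    A ↦ CA
    B ↦ CB
    C ↦ B

A->CA, B->CB, C->B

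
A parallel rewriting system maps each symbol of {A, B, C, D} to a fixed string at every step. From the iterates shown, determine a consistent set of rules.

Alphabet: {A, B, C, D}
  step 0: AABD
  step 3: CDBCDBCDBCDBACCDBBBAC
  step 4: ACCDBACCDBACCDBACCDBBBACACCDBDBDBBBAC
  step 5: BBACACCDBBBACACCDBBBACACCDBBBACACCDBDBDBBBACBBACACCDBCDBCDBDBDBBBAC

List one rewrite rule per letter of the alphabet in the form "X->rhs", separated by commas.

A->BB, B->DB, C->AC, D->C

  step 4 ⇒ step 5: ACCDBACCDBACCDBACCDBBBACACCDBDBDBBBAC ⇒ BB·AC·AC·C·DB·BB·AC·AC·C·DB·BB·AC·AC·C·DB·BB·AC·AC·C·DB·DB·DB·BB·AC·BB·AC·AC·C·DB·C·DB·C·DB·DB·DB·BB·AC
    A ↦ BB
    B ↦ DB
    C ↦ AC
    D ↦ C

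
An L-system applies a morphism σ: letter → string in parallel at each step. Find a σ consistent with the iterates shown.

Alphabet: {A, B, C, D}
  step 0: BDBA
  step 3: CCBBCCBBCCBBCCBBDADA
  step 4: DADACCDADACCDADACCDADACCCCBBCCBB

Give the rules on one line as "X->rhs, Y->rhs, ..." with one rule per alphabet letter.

  step 3 ⇒ step 4: CCBBCCBBCCBBCCBBDADA ⇒ DA·DA·C·C·DA·DA·C·C·DA·DA·C·C·DA·DA·C·C·CC·BB·CC·BB
    A ↦ BB
    B ↦ C
    C ↦ DA
    D ↦ CC

A->BB, B->C, C->DA, D->CC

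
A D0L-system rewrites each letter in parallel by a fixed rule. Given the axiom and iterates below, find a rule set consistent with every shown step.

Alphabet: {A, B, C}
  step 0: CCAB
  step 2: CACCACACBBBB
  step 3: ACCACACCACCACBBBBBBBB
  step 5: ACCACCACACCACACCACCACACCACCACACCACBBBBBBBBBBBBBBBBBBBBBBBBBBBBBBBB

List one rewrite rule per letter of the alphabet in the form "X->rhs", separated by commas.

A->C, B->BB, C->AC

  step 2 ⇒ step 3: CACCACACBBBB ⇒ AC·C·AC·AC·C·AC·C·AC·BB·BB·BB·BB
    A ↦ C
    B ↦ BB
    C ↦ AC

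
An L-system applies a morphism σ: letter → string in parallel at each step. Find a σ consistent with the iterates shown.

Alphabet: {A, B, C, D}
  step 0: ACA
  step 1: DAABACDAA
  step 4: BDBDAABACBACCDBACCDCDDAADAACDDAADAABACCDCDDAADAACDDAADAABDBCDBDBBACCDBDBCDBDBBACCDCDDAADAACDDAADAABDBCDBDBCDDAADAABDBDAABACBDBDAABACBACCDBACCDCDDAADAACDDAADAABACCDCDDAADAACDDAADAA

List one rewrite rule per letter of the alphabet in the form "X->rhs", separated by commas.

A->DAA, B->BDB, C->BAC, D->CD

  step 0 ⇒ step 1: ACA ⇒ DAA·BAC·DAA
    A ↦ DAA
    C ↦ BAC
    B ↦ BDB  (constrained at step 1)
    D ↦ CD  (constrained at step 1)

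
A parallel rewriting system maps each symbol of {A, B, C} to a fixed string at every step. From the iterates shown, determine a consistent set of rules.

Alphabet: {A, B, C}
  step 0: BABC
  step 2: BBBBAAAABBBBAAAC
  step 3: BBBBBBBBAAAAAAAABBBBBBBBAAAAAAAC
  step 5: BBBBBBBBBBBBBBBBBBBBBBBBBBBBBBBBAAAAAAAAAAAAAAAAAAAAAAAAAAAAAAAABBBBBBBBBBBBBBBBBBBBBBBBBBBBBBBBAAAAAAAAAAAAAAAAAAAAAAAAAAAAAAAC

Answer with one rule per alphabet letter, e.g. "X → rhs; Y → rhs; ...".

  step 2 ⇒ step 3: BBBBAAAABBBBAAAC ⇒ BB·BB·BB·BB·AA·AA·AA·AA·BB·BB·BB·BB·AA·AA·AA·AC
    A ↦ AA
    B ↦ BB
    C ↦ AC

A->AA, B->BB, C->AC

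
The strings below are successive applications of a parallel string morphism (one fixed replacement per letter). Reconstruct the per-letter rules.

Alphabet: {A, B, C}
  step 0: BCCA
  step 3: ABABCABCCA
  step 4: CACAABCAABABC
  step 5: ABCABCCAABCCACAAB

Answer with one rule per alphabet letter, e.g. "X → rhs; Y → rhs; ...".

A->C, B->A, C->AB

  step 4 ⇒ step 5: CACAABCAABABC ⇒ AB·C·AB·C·C·A·AB·C·C·A·C·A·AB
    A ↦ C
    B ↦ A
    C ↦ AB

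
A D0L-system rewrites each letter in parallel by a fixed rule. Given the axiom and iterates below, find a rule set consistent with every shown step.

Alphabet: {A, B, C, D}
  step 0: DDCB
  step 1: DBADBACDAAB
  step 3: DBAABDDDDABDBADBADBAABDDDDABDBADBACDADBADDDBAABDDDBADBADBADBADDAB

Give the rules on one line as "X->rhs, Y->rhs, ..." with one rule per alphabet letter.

  step 0 ⇒ step 1: DDCB ⇒ DBA·DBA·CDA·AB
    B ↦ AB
    C ↦ CDA
    D ↦ DBA
    A ↦ DD  (constrained at step 1)

A->DD, B->AB, C->CDA, D->DBA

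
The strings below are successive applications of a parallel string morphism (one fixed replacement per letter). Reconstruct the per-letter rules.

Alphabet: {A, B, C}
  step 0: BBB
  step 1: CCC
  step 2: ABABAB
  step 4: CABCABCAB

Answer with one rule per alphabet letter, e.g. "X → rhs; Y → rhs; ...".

A->B, B->C, C->AB

  step 1 ⇒ step 2: CCC ⇒ AB·AB·AB
    C ↦ AB
    A ↦ B  (constrained at step 2)
  step 0 ⇒ step 1: BBB ⇒ C·C·C
    B ↦ C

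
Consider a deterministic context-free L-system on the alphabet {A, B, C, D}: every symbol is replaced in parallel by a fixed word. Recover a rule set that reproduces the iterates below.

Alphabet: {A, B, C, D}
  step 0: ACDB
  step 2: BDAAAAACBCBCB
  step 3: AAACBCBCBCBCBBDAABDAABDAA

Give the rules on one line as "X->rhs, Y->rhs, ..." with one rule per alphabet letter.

A->CB, B->AA, C->BD, D->A

  step 2 ⇒ step 3: BDAAAAACBCBCB ⇒ AA·A·CB·CB·CB·CB·CB·BD·AA·BD·AA·BD·AA
    A ↦ CB
    B ↦ AA
    C ↦ BD
    D ↦ A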